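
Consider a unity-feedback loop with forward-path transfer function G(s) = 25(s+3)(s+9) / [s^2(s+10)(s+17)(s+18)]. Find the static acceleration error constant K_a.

15/68

The open loop has two poles at the origin → type 2 system.
K_a = lim_{s→0} s^2·G(s) = 25·3·9 / (10·17·18) = 15/68.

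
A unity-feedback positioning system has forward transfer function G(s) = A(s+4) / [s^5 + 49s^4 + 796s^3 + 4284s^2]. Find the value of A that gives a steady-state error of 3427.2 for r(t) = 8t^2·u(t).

5

Lowest-order denominator term is 4284s^2, so the open loop has 2 poles at the origin → type 2 system.
K_a = lim_{s→0} s^2·G(s) = A·4 / 4284 = (1/1071)·A.
e_ss = 16/K_a = 3427.2 ⇒ K_a = 5/1071 ⇒ A = (5/1071)/(1/1071) = 5.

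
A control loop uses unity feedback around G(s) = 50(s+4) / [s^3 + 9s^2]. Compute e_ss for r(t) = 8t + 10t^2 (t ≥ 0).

0.9

Factoring s^2 from the denominator leaves a polynomial with constant term 9, so the system is type 2. Treating each term separately:
  • 8t: tracked with zero error.
  • 10t^2: e_ss = 20/K_a with K_a=200/9 → 0.9.
Total e_ss = 0.9.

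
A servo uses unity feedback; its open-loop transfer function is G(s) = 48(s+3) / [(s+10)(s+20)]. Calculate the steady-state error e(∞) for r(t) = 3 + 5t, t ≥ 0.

infinity

The open loop has no poles at the origin → type 0 system. By superposition:
  • 3: e_ss = 3/(1+K_p) with K_p=0.72 → 75/43.
  • 5t: a type-0 system cannot track it, e_ss → ∞.
The unbounded component dominates.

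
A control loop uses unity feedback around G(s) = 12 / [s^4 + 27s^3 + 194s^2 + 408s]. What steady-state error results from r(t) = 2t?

68

Factoring s from the denominator leaves a polynomial with constant term 408, so the system is type 1.
K_v = lim_{s→0} s·G(s) = 12 / 408 = 1/34.
e_ss = 2/K_v = 2/(1/34) = 68.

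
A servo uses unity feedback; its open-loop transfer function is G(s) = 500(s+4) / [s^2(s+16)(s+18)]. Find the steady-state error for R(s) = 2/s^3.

0.288

The open loop has two poles at the origin → type 2 system.
K_a = lim_{s→0} s^2·G(s) = 500·4 / (16·18) = 125/18.
r(t) = t^2 gives R(s) = 2/s^3.
e_ss = 2/K_a = 2/(125/18) = 0.288.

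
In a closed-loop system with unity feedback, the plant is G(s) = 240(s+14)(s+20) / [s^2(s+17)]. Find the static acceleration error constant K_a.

System type = 2 (two poles at s=0).
K_a = lim_{s→0} s^2·G(s) = 240·14·20 / (17) = 67200/17.

67200/17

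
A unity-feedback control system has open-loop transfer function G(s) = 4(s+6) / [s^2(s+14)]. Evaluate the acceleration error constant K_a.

12/7

Two free integrators in G(s): this is a type 2 system.
K_a = lim_{s→0} s^2·G(s) = 4·6 / (14) = 12/7.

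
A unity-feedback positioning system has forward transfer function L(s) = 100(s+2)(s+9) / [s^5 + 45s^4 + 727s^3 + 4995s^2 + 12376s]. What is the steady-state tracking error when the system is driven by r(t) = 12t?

6188/75

Lowest-order denominator term is 12376s, so the open loop has 1 pole at the origin → type 1 system.
K_v = lim_{s→0} s·L(s) = 100·2·9 / 12376 = 225/1547.
e_ss = 12/K_v = 12/(225/1547) = 6188/75.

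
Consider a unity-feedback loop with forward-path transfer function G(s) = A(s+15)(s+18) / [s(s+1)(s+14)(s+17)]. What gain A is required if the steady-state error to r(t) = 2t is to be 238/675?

The open loop has one pole at the origin → type 1 system.
K_v = lim_{s→0} s·G(s) = A·15·18 / (1·14·17) = (135/119)·A.
e_ss = 2/K_v = 238/675 ⇒ K_v = 675/119 ⇒ A = (675/119)/(135/119) = 5.

5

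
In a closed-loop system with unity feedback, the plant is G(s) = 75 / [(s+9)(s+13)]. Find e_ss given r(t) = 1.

System type = 0 (no poles at s=0).
K_p = lim_{s→0} G(s) = 75 / (9·13) = 25/39.
e_ss = 1/(1 + K_p) = 1/(64/39) = 39/64.

39/64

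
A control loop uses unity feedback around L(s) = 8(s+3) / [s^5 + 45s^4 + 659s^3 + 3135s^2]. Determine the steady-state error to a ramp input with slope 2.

0

Factoring s^2 from the denominator leaves a polynomial with constant term 3135, so the system is type 2.
K_v = ∞ for a type-2 system; e_ss to a ramp is zero.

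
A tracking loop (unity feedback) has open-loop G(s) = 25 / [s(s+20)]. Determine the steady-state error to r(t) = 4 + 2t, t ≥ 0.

System type = 1 (one pole at s=0). Treating each term separately:
  • 4: tracked with zero error.
  • 2t: e_ss = 2/K_v with K_v=1.25 → 1.6.
Total e_ss = 1.6.

1.6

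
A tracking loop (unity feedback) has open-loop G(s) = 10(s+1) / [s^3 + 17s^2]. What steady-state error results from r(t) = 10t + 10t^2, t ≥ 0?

Lowest-order denominator term is 17s^2, so the open loop has 2 poles at the origin → type 2 system. By superposition:
  • 10t: tracked with zero error.
  • 10t^2: e_ss = 20/K_a with K_a=10/17 → 34.
Total e_ss = 34.

34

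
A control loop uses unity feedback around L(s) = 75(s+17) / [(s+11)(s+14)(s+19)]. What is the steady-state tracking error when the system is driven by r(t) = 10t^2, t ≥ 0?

L(s) has no factors of s in the denominator, so the system is type 0.
For a type-0 system K_a = 0, so e_ss to a parabolic input is unbounded.

infinity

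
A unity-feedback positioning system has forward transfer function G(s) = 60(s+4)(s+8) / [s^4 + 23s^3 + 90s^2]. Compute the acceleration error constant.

64/3

Factoring s^2 from the denominator leaves a polynomial with constant term 90, so the system is type 2.
K_a = lim_{s→0} s^2·G(s) = 60·4·8 / 90 = 64/3.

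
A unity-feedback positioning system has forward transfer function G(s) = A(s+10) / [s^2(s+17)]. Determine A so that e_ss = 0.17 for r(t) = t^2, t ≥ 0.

20

System type = 2 (two poles at s=0).
K_a = lim_{s→0} s^2·G(s) = A·10 / (17) = (10/17)·A.
e_ss = 2/K_a = 0.17 ⇒ K_a = 200/17 ⇒ A = (200/17)/(10/17) = 20.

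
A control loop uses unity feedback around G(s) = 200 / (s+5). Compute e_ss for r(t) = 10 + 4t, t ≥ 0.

infinity

G(s) has no factors of s in the denominator, so the system is type 0. Taking each input component in turn:
  • 10: e_ss = 10/(1+K_p) with K_p=40 → 10/41.
  • 4t: a type-0 system cannot track it, e_ss → ∞.
The unbounded component dominates.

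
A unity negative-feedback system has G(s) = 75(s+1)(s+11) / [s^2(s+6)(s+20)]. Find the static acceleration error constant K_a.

6.875

Two free integrators in G(s): this is a type 2 system.
K_a = lim_{s→0} s^2·G(s) = 75·1·11 / (6·20) = 6.875.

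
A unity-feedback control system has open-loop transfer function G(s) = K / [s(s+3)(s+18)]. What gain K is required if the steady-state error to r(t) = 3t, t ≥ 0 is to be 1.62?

G(s) has one factor of s in the denominator, so the system is type 1.
K_v = lim_{s→0} s·G(s) = K / (3·18) = (1/54)·K.
e_ss = 3/K_v = 1.62 ⇒ K_v = 50/27 ⇒ K = (50/27)/(1/54) = 100.

100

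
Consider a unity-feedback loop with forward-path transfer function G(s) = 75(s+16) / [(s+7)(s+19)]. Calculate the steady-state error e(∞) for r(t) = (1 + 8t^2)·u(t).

infinity

System type = 0 (no poles at s=0). By superposition:
  • 1: e_ss = 1/(1+K_p) with K_p=1200/133 → 133/1333.
  • 8t^2: a type-0 system cannot track it, e_ss → ∞.
The unbounded component dominates.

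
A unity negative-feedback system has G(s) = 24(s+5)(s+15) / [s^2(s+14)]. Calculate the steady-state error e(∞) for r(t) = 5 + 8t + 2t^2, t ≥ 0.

G(s) has two factors of s in the denominator, so the system is type 2. Treating each term separately:
  • 5: tracked with zero error.
  • 8t: tracked with zero error.
  • 2t^2: e_ss = 4/K_a with K_a=900/7 → 7/225.
Total e_ss = 7/225.

7/225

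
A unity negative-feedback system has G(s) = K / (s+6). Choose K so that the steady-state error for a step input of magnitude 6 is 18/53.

The open loop has no poles at the origin → type 0 system.
K_p = lim_{s→0} G(s) = K / (6) = (1/6)·K.
e_ss = 6/(1 + K_p) = 18/53 ⇒ 1 + (1/6)·K = 53/3 ⇒ K = 100.

100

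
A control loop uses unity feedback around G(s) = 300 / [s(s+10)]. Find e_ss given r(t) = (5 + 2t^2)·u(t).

infinity

The open loop has one pole at the origin → type 1 system. By superposition:
  • 5: tracked with zero error.
  • 2t^2: a type-1 system cannot track it, e_ss → ∞.
The unbounded component dominates.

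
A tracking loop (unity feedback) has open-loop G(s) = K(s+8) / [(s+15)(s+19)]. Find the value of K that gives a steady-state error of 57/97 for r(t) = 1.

The open loop has no poles at the origin → type 0 system.
K_p = lim_{s→0} G(s) = K·8 / (15·19) = (8/285)·K.
e_ss = 1/(1 + K_p) = 57/97 ⇒ 1 + (8/285)·K = 97/57 ⇒ K = 25.

25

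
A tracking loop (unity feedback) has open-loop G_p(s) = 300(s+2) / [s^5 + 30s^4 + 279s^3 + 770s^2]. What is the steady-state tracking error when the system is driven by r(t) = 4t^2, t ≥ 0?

154/15

The denominator has no term below 770s^2 — 2 poles at s=0, type 2.
K_a = lim_{s→0} s^2·G_p(s) = 300·2 / 770 = 60/77.
r(t) = 4t^2 gives R(s) = 8/s^3.
e_ss = 8/K_a = 8/(60/77) = 154/15.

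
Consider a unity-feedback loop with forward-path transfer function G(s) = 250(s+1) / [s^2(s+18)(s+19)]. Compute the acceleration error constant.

The open loop has two poles at the origin → type 2 system.
K_a = lim_{s→0} s^2·G(s) = 250·1 / (18·19) = 125/171.

125/171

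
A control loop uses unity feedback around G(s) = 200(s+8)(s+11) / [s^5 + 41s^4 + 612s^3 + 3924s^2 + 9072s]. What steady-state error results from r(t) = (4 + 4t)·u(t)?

567/275

Lowest-order denominator term is 9072s, so the open loop has 1 pole at the origin → type 1 system. Treating each term separately:
  • 4: tracked with zero error.
  • 4t: e_ss = 4/K_v with K_v=1100/567 → 567/275.
Total e_ss = 567/275.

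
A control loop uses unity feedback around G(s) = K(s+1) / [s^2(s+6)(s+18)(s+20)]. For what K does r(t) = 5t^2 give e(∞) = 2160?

10

System type = 2 (two poles at s=0).
K_a = lim_{s→0} s^2·G(s) = K·1 / (6·18·20) = (1/2160)·K.
e_ss = 10/K_a = 2160 ⇒ K_a = 1/216 ⇒ K = (1/216)/(1/2160) = 10.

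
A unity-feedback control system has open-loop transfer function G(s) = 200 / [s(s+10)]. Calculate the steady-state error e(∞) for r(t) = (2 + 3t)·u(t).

G(s) has one factor of s in the denominator, so the system is type 1. Taking each input component in turn:
  • 2: tracked with zero error.
  • 3t: e_ss = 3/K_v with K_v=20 → 0.15.
Total e_ss = 0.15.

0.15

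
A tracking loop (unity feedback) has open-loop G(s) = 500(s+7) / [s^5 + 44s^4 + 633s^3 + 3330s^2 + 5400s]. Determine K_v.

Factoring s from the denominator leaves a polynomial with constant term 5400, so the system is type 1.
K_v = lim_{s→0} s·G(s) = 500·7 / 5400 = 35/54.

35/54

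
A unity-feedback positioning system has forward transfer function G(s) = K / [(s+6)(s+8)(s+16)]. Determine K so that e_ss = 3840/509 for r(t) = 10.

System type = 0 (no poles at s=0).
K_p = lim_{s→0} G(s) = K / (6·8·16) = (1/768)·K.
e_ss = 10/(1 + K_p) = 3840/509 ⇒ 1 + (1/768)·K = 509/384 ⇒ K = 250.

250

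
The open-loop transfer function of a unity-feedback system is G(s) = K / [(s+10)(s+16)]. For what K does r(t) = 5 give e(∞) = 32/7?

15

G(s) has no factors of s in the denominator, so the system is type 0.
K_p = lim_{s→0} G(s) = K / (10·16) = (1/160)·K.
e_ss = 5/(1 + K_p) = 32/7 ⇒ 1 + (1/160)·K = 35/32 ⇒ K = 15.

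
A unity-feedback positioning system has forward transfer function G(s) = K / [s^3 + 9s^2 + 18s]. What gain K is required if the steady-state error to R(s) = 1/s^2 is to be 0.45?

40

Lowest-order denominator term is 18s, so the open loop has 1 pole at the origin → type 1 system.
K_v = lim_{s→0} s·G(s) = K / 18 = (1/18)·K.
e_ss = 1/K_v = 0.45 ⇒ K_v = 20/9 ⇒ K = (20/9)/(1/18) = 40.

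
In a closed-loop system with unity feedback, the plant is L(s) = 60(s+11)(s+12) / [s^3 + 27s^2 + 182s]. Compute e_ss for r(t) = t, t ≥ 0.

Lowest-order denominator term is 182s, so the open loop has 1 pole at the origin → type 1 system.
K_v = lim_{s→0} s·L(s) = 60·11·12 / 182 = 3960/91.
e_ss = 1/K_v = 1/(3960/91) = 91/3960.

91/3960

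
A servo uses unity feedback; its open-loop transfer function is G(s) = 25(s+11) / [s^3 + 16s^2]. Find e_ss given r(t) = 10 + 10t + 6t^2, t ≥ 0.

The denominator has no term below 16s^2 — 2 poles at s=0, type 2. Treating each term separately:
  • 10: tracked with zero error.
  • 10t: tracked with zero error.
  • 6t^2: e_ss = 12/K_a with K_a=17.1875 → 192/275.
Total e_ss = 192/275.

192/275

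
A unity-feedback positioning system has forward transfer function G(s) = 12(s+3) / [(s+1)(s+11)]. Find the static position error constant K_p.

The open loop has no poles at the origin → type 0 system.
K_p = lim_{s→0} G(s) = 12·3 / (1·11) = 36/11.

36/11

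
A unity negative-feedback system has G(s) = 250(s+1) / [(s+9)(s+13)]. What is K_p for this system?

System type = 0 (no poles at s=0).
K_p = lim_{s→0} G(s) = 250·1 / (9·13) = 250/117.

250/117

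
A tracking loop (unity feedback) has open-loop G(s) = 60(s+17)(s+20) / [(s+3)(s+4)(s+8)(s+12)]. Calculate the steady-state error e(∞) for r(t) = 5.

120/449

No free integrators in G(s): this is a type 0 system.
K_p = lim_{s→0} G(s) = 60·17·20 / (3·4·8·12) = 425/24.
e_ss = 5/(1 + K_p) = 5/(449/24) = 120/449.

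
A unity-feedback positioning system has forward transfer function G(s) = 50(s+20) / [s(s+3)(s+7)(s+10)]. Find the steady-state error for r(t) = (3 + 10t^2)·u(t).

The open loop has one pole at the origin → type 1 system. Treating each term separately:
  • 3: tracked with zero error.
  • 10t^2: a type-1 system cannot track it, e_ss → ∞.
The unbounded component dominates.

infinity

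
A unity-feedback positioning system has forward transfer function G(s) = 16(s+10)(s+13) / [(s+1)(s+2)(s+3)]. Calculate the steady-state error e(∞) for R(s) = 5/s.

15/1043

The open loop has no poles at the origin → type 0 system.
K_p = lim_{s→0} G(s) = 16·10·13 / (1·2·3) = 1040/3.
e_ss = 5/(1 + K_p) = 5/(1043/3) = 15/1043.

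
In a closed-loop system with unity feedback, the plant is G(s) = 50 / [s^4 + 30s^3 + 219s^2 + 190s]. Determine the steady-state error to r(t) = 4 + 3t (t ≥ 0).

11.4

Factoring s from the denominator leaves a polynomial with constant term 190, so the system is type 1. By superposition:
  • 4: tracked with zero error.
  • 3t: e_ss = 3/K_v with K_v=5/19 → 11.4.
Total e_ss = 11.4.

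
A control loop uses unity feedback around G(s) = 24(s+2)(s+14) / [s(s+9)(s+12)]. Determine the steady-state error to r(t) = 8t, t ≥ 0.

9/7

The open loop has one pole at the origin → type 1 system.
K_v = lim_{s→0} s·G(s) = 24·2·14 / (9·12) = 56/9.
e_ss = 8/K_v = 8/(56/9) = 9/7.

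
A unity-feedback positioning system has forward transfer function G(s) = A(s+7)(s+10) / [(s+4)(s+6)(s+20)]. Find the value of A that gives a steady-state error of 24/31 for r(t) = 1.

The open loop has no poles at the origin → type 0 system.
K_p = lim_{s→0} G(s) = A·7·10 / (4·6·20) = (7/48)·A.
e_ss = 1/(1 + K_p) = 24/31 ⇒ 1 + (7/48)·A = 31/24 ⇒ A = 2.

2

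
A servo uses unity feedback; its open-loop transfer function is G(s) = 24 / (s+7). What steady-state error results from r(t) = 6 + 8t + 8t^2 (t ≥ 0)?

System type = 0 (no poles at s=0). Treating each term separately:
  • 6: e_ss = 6/(1+K_p) with K_p=24/7 → 42/31.
  • 8t: a type-0 system cannot track it, e_ss → ∞.
  • 8t^2: a type-0 system cannot track it, e_ss → ∞.
The unbounded component dominates.

infinity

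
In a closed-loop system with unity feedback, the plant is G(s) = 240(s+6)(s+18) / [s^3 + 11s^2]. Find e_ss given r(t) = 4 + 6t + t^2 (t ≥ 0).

Lowest-order denominator term is 11s^2, so the open loop has 2 poles at the origin → type 2 system. Treating each term separately:
  • 4: tracked with zero error.
  • 6t: tracked with zero error.
  • t^2: e_ss = 2/K_a with K_a=25920/11 → 11/12960.
Total e_ss = 11/12960.

11/12960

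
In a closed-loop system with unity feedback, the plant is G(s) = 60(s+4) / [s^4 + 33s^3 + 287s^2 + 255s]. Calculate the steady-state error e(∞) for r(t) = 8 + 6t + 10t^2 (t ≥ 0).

infinity

Lowest-order denominator term is 255s, so the open loop has 1 pole at the origin → type 1 system. Treating each term separately:
  • 8: tracked with zero error.
  • 6t: e_ss = 6/K_v with K_v=16/17 → 6.375.
  • 10t^2: a type-1 system cannot track it, e_ss → ∞.
The unbounded component dominates.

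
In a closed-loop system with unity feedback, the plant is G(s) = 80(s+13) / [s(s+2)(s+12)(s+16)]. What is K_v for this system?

The open loop has one pole at the origin → type 1 system.
K_v = lim_{s→0} s·G(s) = 80·13 / (2·12·16) = 65/24.

65/24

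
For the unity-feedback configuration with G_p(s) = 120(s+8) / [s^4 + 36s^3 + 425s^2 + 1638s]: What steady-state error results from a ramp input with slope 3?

Factoring s from the denominator leaves a polynomial with constant term 1638, so the system is type 1.
K_v = lim_{s→0} s·G_p(s) = 120·8 / 1638 = 160/273.
e_ss = 3/K_v = 3/(160/273) = 819/160.

819/160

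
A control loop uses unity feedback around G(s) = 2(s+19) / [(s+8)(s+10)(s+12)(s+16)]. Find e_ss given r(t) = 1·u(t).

System type = 0 (no poles at s=0).
K_p = lim_{s→0} G(s) = 2·19 / (8·10·12·16) = 19/7680.
e_ss = 1/(1 + K_p) = 1/(7699/7680) = 7680/7699.

7680/7699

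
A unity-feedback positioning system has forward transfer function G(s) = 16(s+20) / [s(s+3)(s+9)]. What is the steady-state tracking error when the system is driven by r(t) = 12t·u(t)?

G(s) has one factor of s in the denominator, so the system is type 1.
K_v = lim_{s→0} s·G(s) = 16·20 / (3·9) = 320/27.
e_ss = 12/K_v = 12/(320/27) = 1.0125.

1.0125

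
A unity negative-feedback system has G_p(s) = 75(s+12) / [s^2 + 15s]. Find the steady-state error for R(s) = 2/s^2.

Lowest-order denominator term is 15s, so the open loop has 1 pole at the origin → type 1 system.
K_v = lim_{s→0} s·G_p(s) = 75·12 / 15 = 60.
e_ss = 2/K_v = 2/60 = 1/30.

1/30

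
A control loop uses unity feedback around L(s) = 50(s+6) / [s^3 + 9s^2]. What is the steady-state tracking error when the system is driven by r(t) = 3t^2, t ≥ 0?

0.18

Lowest-order denominator term is 9s^2, so the open loop has 2 poles at the origin → type 2 system.
K_a = lim_{s→0} s^2·L(s) = 50·6 / 9 = 100/3.
r(t) = 3t^2 gives R(s) = 6/s^3.
e_ss = 6/K_a = 6/(100/3) = 0.18.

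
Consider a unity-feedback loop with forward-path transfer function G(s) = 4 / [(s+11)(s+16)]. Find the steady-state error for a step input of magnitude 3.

44/15

No free integrators in G(s): this is a type 0 system.
K_p = lim_{s→0} G(s) = 4 / (11·16) = 1/44.
e_ss = 3/(1 + K_p) = 3/(45/44) = 44/15.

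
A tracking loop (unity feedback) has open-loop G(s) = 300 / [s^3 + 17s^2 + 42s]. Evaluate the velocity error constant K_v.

Factoring s from the denominator leaves a polynomial with constant term 42, so the system is type 1.
K_v = lim_{s→0} s·G(s) = 300 / 42 = 50/7.

50/7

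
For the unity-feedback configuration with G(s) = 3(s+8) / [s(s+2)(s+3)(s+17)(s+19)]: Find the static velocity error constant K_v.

4/323

One free integrator in G(s): this is a type 1 system.
K_v = lim_{s→0} s·G(s) = 3·8 / (2·3·17·19) = 4/323.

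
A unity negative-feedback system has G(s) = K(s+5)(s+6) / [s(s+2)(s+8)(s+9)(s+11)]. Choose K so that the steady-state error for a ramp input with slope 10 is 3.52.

150

The open loop has one pole at the origin → type 1 system.
K_v = lim_{s→0} s·G(s) = K·5·6 / (2·8·9·11) = (5/264)·K.
e_ss = 10/K_v = 3.52 ⇒ K_v = 125/44 ⇒ K = (125/44)/(5/264) = 150.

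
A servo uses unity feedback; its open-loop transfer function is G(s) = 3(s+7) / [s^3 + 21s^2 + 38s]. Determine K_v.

21/38

Factoring s from the denominator leaves a polynomial with constant term 38, so the system is type 1.
K_v = lim_{s→0} s·G(s) = 3·7 / 38 = 21/38.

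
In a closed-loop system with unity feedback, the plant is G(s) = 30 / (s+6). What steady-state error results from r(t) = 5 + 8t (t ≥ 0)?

infinity

System type = 0 (no poles at s=0). Treating each term separately:
  • 5: e_ss = 5/(1+K_p) with K_p=5 → 5/6.
  • 8t: a type-0 system cannot track it, e_ss → ∞.
The unbounded component dominates.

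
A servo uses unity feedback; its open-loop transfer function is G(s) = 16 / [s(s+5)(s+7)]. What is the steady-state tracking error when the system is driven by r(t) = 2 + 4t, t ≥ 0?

8.75

System type = 1 (one pole at s=0). By superposition:
  • 2: tracked with zero error.
  • 4t: e_ss = 4/K_v with K_v=16/35 → 8.75.
Total e_ss = 8.75.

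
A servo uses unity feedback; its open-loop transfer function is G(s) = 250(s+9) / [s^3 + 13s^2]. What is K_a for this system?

Factoring s^2 from the denominator leaves a polynomial with constant term 13, so the system is type 2.
K_a = lim_{s→0} s^2·G(s) = 250·9 / 13 = 2250/13.

2250/13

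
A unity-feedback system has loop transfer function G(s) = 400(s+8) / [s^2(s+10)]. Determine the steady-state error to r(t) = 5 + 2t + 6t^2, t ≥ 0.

0.0375

System type = 2 (two poles at s=0). Taking each input component in turn:
  • 5: tracked with zero error.
  • 2t: tracked with zero error.
  • 6t^2: e_ss = 12/K_a with K_a=320 → 0.0375.
Total e_ss = 0.0375.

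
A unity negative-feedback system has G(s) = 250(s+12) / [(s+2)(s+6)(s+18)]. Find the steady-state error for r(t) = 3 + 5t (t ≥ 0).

G(s) has no factors of s in the denominator, so the system is type 0. By superposition:
  • 3: e_ss = 3/(1+K_p) with K_p=125/9 → 27/134.
  • 5t: a type-0 system cannot track it, e_ss → ∞.
The unbounded component dominates.

infinity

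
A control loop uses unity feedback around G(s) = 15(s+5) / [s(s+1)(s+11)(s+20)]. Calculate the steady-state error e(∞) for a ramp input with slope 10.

One free integrator in G(s): this is a type 1 system.
K_v = lim_{s→0} s·G(s) = 15·5 / (1·11·20) = 15/44.
e_ss = 10/K_v = 10/(15/44) = 88/3.

88/3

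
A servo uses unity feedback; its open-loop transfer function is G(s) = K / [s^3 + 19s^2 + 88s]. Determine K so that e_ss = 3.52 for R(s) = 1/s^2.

25

Lowest-order denominator term is 88s, so the open loop has 1 pole at the origin → type 1 system.
K_v = lim_{s→0} s·G(s) = K / 88 = (1/88)·K.
e_ss = 1/K_v = 3.52 ⇒ K_v = 25/88 ⇒ K = (25/88)/(1/88) = 25.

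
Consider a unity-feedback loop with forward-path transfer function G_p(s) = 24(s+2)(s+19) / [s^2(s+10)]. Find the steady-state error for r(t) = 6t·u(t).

The open loop has two poles at the origin → type 2 system.
A type-2 system has K_v = ∞, so it tracks a ramp input with zero steady-state error.

0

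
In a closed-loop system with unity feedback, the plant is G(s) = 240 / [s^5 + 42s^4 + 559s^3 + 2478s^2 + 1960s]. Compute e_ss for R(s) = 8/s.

0

Lowest-order denominator term is 1960s, so the open loop has 1 pole at the origin → type 1 system.
K_p = ∞ for a type-1 system; e_ss to a step is zero.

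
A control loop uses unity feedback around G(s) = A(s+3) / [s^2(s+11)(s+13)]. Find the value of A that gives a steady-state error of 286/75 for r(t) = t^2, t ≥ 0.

The open loop has two poles at the origin → type 2 system.
K_a = lim_{s→0} s^2·G(s) = A·3 / (11·13) = (3/143)·A.
e_ss = 2/K_a = 286/75 ⇒ K_a = 75/143 ⇒ A = (75/143)/(3/143) = 25.

25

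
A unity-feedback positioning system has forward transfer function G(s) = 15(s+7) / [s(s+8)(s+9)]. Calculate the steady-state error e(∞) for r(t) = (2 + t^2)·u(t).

The open loop has one pole at the origin → type 1 system. By superposition:
  • 2: tracked with zero error.
  • t^2: a type-1 system cannot track it, e_ss → ∞.
The unbounded component dominates.

infinity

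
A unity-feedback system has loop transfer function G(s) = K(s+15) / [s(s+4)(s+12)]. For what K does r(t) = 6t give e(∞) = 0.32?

System type = 1 (one pole at s=0).
K_v = lim_{s→0} s·G(s) = K·15 / (4·12) = 0.3125·K.
e_ss = 6/K_v = 0.32 ⇒ K_v = 18.75 ⇒ K = 18.75/0.3125 = 60.

60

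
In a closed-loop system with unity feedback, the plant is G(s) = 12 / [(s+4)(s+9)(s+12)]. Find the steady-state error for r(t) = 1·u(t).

System type = 0 (no poles at s=0).
K_p = lim_{s→0} G(s) = 12 / (4·9·12) = 1/36.
e_ss = 1/(1 + K_p) = 1/(37/36) = 36/37.

36/37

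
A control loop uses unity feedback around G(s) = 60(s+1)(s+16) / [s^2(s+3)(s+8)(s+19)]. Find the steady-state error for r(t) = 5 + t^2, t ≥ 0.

G(s) has two factors of s in the denominator, so the system is type 2. Treating each term separately:
  • 5: tracked with zero error.
  • t^2: e_ss = 2/K_a with K_a=40/19 → 0.95.
Total e_ss = 0.95.

0.95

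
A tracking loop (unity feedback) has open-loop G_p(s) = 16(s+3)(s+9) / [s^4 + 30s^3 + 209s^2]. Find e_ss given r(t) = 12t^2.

209/18

The denominator has no term below 209s^2 — 2 poles at s=0, type 2.
K_a = lim_{s→0} s^2·G_p(s) = 16·3·9 / 209 = 432/209.
r(t) = 12t^2 gives R(s) = 24/s^3.
e_ss = 24/K_a = 24/(432/209) = 209/18.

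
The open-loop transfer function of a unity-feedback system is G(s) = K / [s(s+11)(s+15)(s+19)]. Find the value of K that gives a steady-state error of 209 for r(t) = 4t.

System type = 1 (one pole at s=0).
K_v = lim_{s→0} s·G(s) = K / (11·15·19) = (1/3135)·K.
e_ss = 4/K_v = 209 ⇒ K_v = 4/209 ⇒ K = (4/209)/(1/3135) = 60.

60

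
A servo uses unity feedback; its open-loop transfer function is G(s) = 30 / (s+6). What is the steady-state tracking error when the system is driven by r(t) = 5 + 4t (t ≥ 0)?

No free integrators in G(s): this is a type 0 system. By superposition:
  • 5: e_ss = 5/(1+K_p) with K_p=5 → 5/6.
  • 4t: a type-0 system cannot track it, e_ss → ∞.
The unbounded component dominates.

infinity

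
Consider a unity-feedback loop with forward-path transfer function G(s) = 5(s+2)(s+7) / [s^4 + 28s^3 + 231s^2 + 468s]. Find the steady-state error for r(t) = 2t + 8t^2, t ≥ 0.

infinity

The denominator has no term below 468s — 1 pole at s=0, type 1. Treating each term separately:
  • 2t: e_ss = 2/K_v with K_v=35/234 → 468/35.
  • 8t^2: a type-1 system cannot track it, e_ss → ∞.
The unbounded component dominates.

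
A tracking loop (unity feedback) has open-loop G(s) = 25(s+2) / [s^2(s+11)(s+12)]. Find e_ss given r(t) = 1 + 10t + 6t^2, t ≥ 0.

The open loop has two poles at the origin → type 2 system. Treating each term separately:
  • 1: tracked with zero error.
  • 10t: tracked with zero error.
  • 6t^2: e_ss = 12/K_a with K_a=25/66 → 31.68.
Total e_ss = 31.68.

31.68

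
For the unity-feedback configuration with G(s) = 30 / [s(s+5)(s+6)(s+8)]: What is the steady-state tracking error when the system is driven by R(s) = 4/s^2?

32

G(s) has one factor of s in the denominator, so the system is type 1.
K_v = lim_{s→0} s·G(s) = 30 / (5·6·8) = 0.125.
e_ss = 4/K_v = 4/0.125 = 32.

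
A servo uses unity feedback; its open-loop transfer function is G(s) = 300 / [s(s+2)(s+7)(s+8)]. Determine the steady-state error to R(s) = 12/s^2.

4.48

One free integrator in G(s): this is a type 1 system.
K_v = lim_{s→0} s·G(s) = 300 / (2·7·8) = 75/28.
e_ss = 12/K_v = 12/(75/28) = 4.48.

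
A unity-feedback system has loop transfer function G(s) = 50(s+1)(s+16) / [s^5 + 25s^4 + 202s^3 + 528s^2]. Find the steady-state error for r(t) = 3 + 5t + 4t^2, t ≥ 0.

5.28

Factoring s^2 from the denominator leaves a polynomial with constant term 528, so the system is type 2. By superposition:
  • 3: tracked with zero error.
  • 5t: tracked with zero error.
  • 4t^2: e_ss = 8/K_a with K_a=50/33 → 5.28.
Total e_ss = 5.28.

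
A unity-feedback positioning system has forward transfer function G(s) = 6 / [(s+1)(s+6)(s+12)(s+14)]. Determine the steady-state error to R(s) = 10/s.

1680/169

G(s) has no factors of s in the denominator, so the system is type 0.
K_p = lim_{s→0} G(s) = 6 / (1·6·12·14) = 1/168.
e_ss = 10/(1 + K_p) = 10/(169/168) = 1680/169.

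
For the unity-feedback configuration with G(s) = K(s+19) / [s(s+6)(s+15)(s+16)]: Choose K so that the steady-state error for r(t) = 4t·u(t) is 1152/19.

5

G(s) has one factor of s in the denominator, so the system is type 1.
K_v = lim_{s→0} s·G(s) = K·19 / (6·15·16) = (19/1440)·K.
e_ss = 4/K_v = 1152/19 ⇒ K_v = 19/288 ⇒ K = (19/288)/(19/1440) = 5.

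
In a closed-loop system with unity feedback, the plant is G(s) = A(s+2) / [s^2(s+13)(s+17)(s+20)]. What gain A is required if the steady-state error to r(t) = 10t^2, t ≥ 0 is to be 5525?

8

The open loop has two poles at the origin → type 2 system.
K_a = lim_{s→0} s^2·G(s) = A·2 / (13·17·20) = (1/2210)·A.
e_ss = 20/K_a = 5525 ⇒ K_a = 4/1105 ⇒ A = (4/1105)/(1/2210) = 8.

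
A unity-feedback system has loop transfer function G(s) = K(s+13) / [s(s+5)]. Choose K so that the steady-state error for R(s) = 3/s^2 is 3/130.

The open loop has one pole at the origin → type 1 system.
K_v = lim_{s→0} s·G(s) = K·13 / (5) = 2.6·K.
e_ss = 3/K_v = 3/130 ⇒ K_v = 130 ⇒ K = 130/2.6 = 50.

50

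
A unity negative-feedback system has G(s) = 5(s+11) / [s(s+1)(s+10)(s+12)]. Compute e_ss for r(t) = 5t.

One free integrator in G(s): this is a type 1 system.
K_v = lim_{s→0} s·G(s) = 5·11 / (1·10·12) = 11/24.
e_ss = 5/K_v = 5/(11/24) = 120/11.

120/11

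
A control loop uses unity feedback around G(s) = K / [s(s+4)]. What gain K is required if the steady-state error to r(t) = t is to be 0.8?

5

System type = 1 (one pole at s=0).
K_v = lim_{s→0} s·G(s) = K / (4) = 0.25·K.
e_ss = 1/K_v = 0.8 ⇒ K_v = 1.25 ⇒ K = 1.25/0.25 = 5.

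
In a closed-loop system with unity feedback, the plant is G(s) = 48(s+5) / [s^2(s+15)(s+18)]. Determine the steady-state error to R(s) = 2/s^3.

G(s) has two factors of s in the denominator, so the system is type 2.
K_a = lim_{s→0} s^2·G(s) = 48·5 / (15·18) = 8/9.
r(t) = t^2 gives R(s) = 2/s^3.
e_ss = 2/K_a = 2/(8/9) = 2.25.

2.25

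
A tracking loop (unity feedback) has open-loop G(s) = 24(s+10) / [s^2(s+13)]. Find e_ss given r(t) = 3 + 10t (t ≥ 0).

The open loop has two poles at the origin → type 2 system. By superposition:
  • 3: tracked with zero error.
  • 10t: tracked with zero error.
Total e_ss = 0.

0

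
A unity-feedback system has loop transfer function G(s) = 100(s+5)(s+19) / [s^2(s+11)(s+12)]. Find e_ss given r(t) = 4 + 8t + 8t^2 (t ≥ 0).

528/2375

G(s) has two factors of s in the denominator, so the system is type 2. Taking each input component in turn:
  • 4: tracked with zero error.
  • 8t: tracked with zero error.
  • 8t^2: e_ss = 16/K_a with K_a=2375/33 → 528/2375.
Total e_ss = 528/2375.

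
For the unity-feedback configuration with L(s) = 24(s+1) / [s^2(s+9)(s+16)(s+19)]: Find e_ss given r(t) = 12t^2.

L(s) has two factors of s in the denominator, so the system is type 2.
K_a = lim_{s→0} s^2·L(s) = 24·1 / (9·16·19) = 1/114.
r(t) = 12t^2 gives R(s) = 24/s^3.
e_ss = 24/K_a = 24/(1/114) = 2736.

2736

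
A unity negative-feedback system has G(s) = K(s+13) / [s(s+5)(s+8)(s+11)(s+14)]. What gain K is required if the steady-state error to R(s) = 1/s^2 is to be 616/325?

250

G(s) has one factor of s in the denominator, so the system is type 1.
K_v = lim_{s→0} s·G(s) = K·13 / (5·8·11·14) = (13/6160)·K.
e_ss = 1/K_v = 616/325 ⇒ K_v = 325/616 ⇒ K = (325/616)/(13/6160) = 250.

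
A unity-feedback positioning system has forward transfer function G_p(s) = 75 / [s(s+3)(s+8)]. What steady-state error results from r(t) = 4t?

G_p(s) has one factor of s in the denominator, so the system is type 1.
K_v = lim_{s→0} s·G_p(s) = 75 / (3·8) = 3.125.
e_ss = 4/K_v = 4/3.125 = 1.28.

1.28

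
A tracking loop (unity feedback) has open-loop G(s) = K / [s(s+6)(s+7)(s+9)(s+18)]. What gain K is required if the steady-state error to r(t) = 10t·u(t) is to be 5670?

12

One free integrator in G(s): this is a type 1 system.
K_v = lim_{s→0} s·G(s) = K / (6·7·9·18) = (1/6804)·K.
e_ss = 10/K_v = 5670 ⇒ K_v = 1/567 ⇒ K = (1/567)/(1/6804) = 12.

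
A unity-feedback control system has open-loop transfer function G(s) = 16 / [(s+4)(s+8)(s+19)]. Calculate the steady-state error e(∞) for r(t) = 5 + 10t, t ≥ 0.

infinity

The open loop has no poles at the origin → type 0 system. Taking each input component in turn:
  • 5: e_ss = 5/(1+K_p) with K_p=1/38 → 190/39.
  • 10t: a type-0 system cannot track it, e_ss → ∞.
The unbounded component dominates.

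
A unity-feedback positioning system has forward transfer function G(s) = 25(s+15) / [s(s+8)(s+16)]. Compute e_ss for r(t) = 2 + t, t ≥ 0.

128/375

The open loop has one pole at the origin → type 1 system. By superposition:
  • 2: tracked with zero error.
  • t: e_ss = 1/K_v with K_v=375/128 → 128/375.
Total e_ss = 128/375.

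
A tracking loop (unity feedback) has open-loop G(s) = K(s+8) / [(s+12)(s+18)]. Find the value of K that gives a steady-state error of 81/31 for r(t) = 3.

No free integrators in G(s): this is a type 0 system.
K_p = lim_{s→0} G(s) = K·8 / (12·18) = (1/27)·K.
e_ss = 3/(1 + K_p) = 81/31 ⇒ 1 + (1/27)·K = 31/27 ⇒ K = 4.

4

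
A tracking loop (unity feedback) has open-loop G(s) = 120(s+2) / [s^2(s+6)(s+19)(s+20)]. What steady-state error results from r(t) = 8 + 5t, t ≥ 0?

0

System type = 2 (two poles at s=0). By superposition:
  • 8: tracked with zero error.
  • 5t: tracked with zero error.
Total e_ss = 0.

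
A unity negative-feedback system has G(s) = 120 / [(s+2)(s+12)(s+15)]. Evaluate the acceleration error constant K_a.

0

System type = 0 (no poles at s=0).
K_a = lim_{s→0} s^2·G(s) = 0 (the extra factor of s kills the finite limit).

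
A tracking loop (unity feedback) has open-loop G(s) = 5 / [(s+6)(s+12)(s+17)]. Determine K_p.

5/1224

System type = 0 (no poles at s=0).
K_p = lim_{s→0} G(s) = 5 / (6·12·17) = 5/1224.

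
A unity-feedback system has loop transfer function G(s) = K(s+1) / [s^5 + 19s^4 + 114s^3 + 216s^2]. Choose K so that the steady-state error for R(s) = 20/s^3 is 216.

20

Lowest-order denominator term is 216s^2, so the open loop has 2 poles at the origin → type 2 system.
K_a = lim_{s→0} s^2·G(s) = K·1 / 216 = (1/216)·K.
e_ss = 20/K_a = 216 ⇒ K_a = 5/54 ⇒ K = (5/54)/(1/216) = 20.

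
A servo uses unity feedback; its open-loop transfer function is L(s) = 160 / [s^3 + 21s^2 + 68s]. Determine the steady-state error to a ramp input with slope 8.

Factoring s from the denominator leaves a polynomial with constant term 68, so the system is type 1.
K_v = lim_{s→0} s·L(s) = 160 / 68 = 40/17.
e_ss = 8/K_v = 8/(40/17) = 3.4.

3.4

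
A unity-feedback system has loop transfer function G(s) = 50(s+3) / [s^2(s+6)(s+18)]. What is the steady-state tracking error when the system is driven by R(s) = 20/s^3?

14.4

Two free integrators in G(s): this is a type 2 system.
K_a = lim_{s→0} s^2·G(s) = 50·3 / (6·18) = 25/18.
r(t) = 10t^2 gives R(s) = 20/s^3.
e_ss = 20/K_a = 20/(25/18) = 14.4.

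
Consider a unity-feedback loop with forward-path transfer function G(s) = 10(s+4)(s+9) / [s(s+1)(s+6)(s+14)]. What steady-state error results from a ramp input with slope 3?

The open loop has one pole at the origin → type 1 system.
K_v = lim_{s→0} s·G(s) = 10·4·9 / (1·6·14) = 30/7.
e_ss = 3/K_v = 3/(30/7) = 0.7.

0.7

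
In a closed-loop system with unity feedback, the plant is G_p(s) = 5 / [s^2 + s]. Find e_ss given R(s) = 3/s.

Lowest-order denominator term is s, so the open loop has 1 pole at the origin → type 1 system.
K_p = ∞ for a type-1 system; e_ss to a step is zero.

0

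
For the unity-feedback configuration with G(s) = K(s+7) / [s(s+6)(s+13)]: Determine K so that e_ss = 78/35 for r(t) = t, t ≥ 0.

5

G(s) has one factor of s in the denominator, so the system is type 1.
K_v = lim_{s→0} s·G(s) = K·7 / (6·13) = (7/78)·K.
e_ss = 1/K_v = 78/35 ⇒ K_v = 35/78 ⇒ K = (35/78)/(7/78) = 5.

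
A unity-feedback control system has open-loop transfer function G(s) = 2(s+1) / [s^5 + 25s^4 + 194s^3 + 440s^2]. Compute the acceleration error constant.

1/220

Factoring s^2 from the denominator leaves a polynomial with constant term 440, so the system is type 2.
K_a = lim_{s→0} s^2·G(s) = 2·1 / 440 = 1/220.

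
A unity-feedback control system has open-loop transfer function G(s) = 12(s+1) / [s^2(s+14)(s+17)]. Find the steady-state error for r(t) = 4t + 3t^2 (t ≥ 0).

The open loop has two poles at the origin → type 2 system. Treating each term separately:
  • 4t: tracked with zero error.
  • 3t^2: e_ss = 6/K_a with K_a=6/119 → 119.
Total e_ss = 119.

119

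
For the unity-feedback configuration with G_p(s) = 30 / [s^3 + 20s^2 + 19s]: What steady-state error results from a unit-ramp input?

19/30

Lowest-order denominator term is 19s, so the open loop has 1 pole at the origin → type 1 system.
K_v = lim_{s→0} s·G_p(s) = 30 / 19 = 30/19.
e_ss = 1/K_v = 1/(30/19) = 19/30.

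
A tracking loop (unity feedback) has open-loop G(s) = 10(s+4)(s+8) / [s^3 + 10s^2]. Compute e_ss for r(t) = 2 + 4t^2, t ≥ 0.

0.25

Factoring s^2 from the denominator leaves a polynomial with constant term 10, so the system is type 2. By superposition:
  • 2: tracked with zero error.
  • 4t^2: e_ss = 8/K_a with K_a=32 → 0.25.
Total e_ss = 0.25.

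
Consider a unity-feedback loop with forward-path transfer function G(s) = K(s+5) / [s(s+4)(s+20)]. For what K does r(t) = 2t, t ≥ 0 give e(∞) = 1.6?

20

The open loop has one pole at the origin → type 1 system.
K_v = lim_{s→0} s·G(s) = K·5 / (4·20) = 0.0625·K.
e_ss = 2/K_v = 1.6 ⇒ K_v = 1.25 ⇒ K = 1.25/0.0625 = 20.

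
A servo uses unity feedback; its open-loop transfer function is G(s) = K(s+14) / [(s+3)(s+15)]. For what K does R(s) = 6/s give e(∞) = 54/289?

The open loop has no poles at the origin → type 0 system.
K_p = lim_{s→0} G(s) = K·14 / (3·15) = (14/45)·K.
e_ss = 6/(1 + K_p) = 54/289 ⇒ 1 + (14/45)·K = 289/9 ⇒ K = 100.

100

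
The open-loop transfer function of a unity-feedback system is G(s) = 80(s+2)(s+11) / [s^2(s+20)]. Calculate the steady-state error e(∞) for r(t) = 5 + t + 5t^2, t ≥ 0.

5/44

System type = 2 (two poles at s=0). By superposition:
  • 5: tracked with zero error.
  • t: tracked with zero error.
  • 5t^2: e_ss = 10/K_a with K_a=88 → 5/44.
Total e_ss = 5/44.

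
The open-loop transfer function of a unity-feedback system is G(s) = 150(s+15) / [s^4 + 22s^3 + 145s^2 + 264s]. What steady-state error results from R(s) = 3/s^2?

Factoring s from the denominator leaves a polynomial with constant term 264, so the system is type 1.
K_v = lim_{s→0} s·G(s) = 150·15 / 264 = 375/44.
e_ss = 3/K_v = 3/(375/44) = 0.352.

0.352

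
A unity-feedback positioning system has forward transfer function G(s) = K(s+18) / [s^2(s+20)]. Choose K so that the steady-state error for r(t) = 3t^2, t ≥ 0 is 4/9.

15

Two free integrators in G(s): this is a type 2 system.
K_a = lim_{s→0} s^2·G(s) = K·18 / (20) = 0.9·K.
e_ss = 6/K_a = 4/9 ⇒ K_a = 13.5 ⇒ K = 13.5/0.9 = 15.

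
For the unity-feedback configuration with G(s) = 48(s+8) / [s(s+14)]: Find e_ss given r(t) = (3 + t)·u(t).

The open loop has one pole at the origin → type 1 system. Treating each term separately:
  • 3: tracked with zero error.
  • t: e_ss = 1/K_v with K_v=192/7 → 7/192.
Total e_ss = 7/192.

7/192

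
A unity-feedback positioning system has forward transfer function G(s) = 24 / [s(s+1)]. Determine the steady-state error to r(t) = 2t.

The open loop has one pole at the origin → type 1 system.
K_v = lim_{s→0} s·G(s) = 24 / (1) = 24.
e_ss = 2/K_v = 2/24 = 1/12.

1/12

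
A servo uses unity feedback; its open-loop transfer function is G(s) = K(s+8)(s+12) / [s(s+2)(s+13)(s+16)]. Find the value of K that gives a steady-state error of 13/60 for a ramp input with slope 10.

The open loop has one pole at the origin → type 1 system.
K_v = lim_{s→0} s·G(s) = K·8·12 / (2·13·16) = (3/13)·K.
e_ss = 10/K_v = 13/60 ⇒ K_v = 600/13 ⇒ K = (600/13)/(3/13) = 200.

200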